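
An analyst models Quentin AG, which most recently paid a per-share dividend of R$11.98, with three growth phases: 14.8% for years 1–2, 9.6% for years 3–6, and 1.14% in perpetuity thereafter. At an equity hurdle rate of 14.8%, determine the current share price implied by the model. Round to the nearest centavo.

R$140.38

Three-stage DDM. Project D₁…D_6; terminal Gordon value at t=6 with g = 0.0114; discount at r = 0.148.
D_1 = 13.7530
D_2 = 15.7885
D_3 = 17.3042
D_4 = 18.9654
D_5 = 20.7861
D_6 = 22.7815
TV_6 = 23.0412/(0.148−0.0114) = 168.6767
P₀ = Σ Dₜ/(1+r)ᵗ + TV_6/(1+r)^6 = 140.3830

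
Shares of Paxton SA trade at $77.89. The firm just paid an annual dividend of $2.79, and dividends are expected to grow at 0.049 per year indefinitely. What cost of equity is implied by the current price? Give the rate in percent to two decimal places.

Rearranging the constant-growth DDM: r = D₁/P₀ + g.
D₁ = 2.79 × (1 + 0.049) = 2.9267.
r = 2.9267 / 77.89 + 0.049 = 0.03757 + 0.049 = 0.08657

8.66%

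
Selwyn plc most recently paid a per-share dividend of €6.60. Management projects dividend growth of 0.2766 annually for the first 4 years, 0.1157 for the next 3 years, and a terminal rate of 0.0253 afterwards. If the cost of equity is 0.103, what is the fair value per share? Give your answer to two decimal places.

€236.64

Three-stage DDM. Project D₁…D_7; terminal Gordon value at t=7 with g = 0.0253; discount at r = 0.103.
D_1 = 8.4256
D_2 = 10.7561
D_3 = 13.7312
D_4 = 17.5292
D_5 = 19.5574
D_6 = 21.8202
D_7 = 24.3448
TV_7 = 24.9607/(0.103−0.0253) = 321.2444
P₀ = Σ Dₜ/(1+r)ᵗ + TV_7/(1+r)^7 = 236.6448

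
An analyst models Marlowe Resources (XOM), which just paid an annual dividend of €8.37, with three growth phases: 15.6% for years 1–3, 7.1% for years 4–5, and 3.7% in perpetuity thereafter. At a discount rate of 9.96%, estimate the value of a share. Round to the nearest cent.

Three-stage DDM. Project D₁…D_5; terminal Gordon value at t=5 with g = 0.037; discount at r = 0.0996.
D_1 = 9.6757
D_2 = 11.1851
D_3 = 12.9300
D_4 = 13.8480
D_5 = 14.8313
TV_5 = 15.3800/(0.0996−0.037) = 245.6871
P₀ = Σ Dₜ/(1+r)ᵗ + TV_5/(1+r)^5 = 199.3031

€199.30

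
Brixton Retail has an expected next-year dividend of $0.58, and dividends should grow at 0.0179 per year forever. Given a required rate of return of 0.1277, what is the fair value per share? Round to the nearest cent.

$5.28

Gordon growth model: P₀ = D₁/(r − g), with D₁ = 0.58 given directly.
P₀ = 0.5800 / (0.1277 − 0.0179) = 0.5800 / 0.1098 = 5.2823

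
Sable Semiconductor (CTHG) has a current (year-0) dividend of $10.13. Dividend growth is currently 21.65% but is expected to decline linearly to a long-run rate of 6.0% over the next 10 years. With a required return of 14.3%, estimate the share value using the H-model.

$224.87

H-model: P₀ = D₀[(1+g_L) + H(g_S−g_L)]/(r−g_L), with H = 10/2 = 5.
P₀ = 10.13 × [(1+0.06) + 5×(0.2165−0.06)] / (0.143−0.06)
   = 10.13 × 1.8425 / 0.083 = 224.8738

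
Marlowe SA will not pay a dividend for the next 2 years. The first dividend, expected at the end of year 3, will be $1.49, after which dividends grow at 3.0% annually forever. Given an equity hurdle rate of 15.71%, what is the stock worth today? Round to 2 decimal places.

$8.76

Deferred-dividend DDM. At t=2 the remaining stream is a growing perpetuity with first payment D_3 = 1.49.
V_2 = D_3/(r−g) = 1.49/(0.1571−0.03) = 11.7231
P₀ = V_2/(1+r)^2 = 11.7231/(1+0.1571)^2 = 8.7559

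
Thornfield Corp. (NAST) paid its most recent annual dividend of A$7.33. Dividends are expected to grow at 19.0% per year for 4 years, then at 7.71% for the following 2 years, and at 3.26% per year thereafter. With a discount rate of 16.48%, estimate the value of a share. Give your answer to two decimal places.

A$98.49

Three-stage DDM. Project D₁…D_6; terminal Gordon value at t=6 with g = 0.0326; discount at r = 0.1648.
D_1 = 8.7227
D_2 = 10.3800
D_3 = 12.3522
D_4 = 14.6991
D_5 = 15.8324
D_6 = 17.0531
TV_6 = 17.6091/(0.1648−0.0326) = 133.2001
P₀ = Σ Dₜ/(1+r)ᵗ + TV_6/(1+r)^6 = 98.4856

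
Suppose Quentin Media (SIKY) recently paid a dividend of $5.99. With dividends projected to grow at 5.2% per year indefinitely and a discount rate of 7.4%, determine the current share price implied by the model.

$286.43

Gordon growth model: P₀ = D₁/(r − g). D₁ = 5.99 × (1 + 0.052) = 6.3015.
P₀ = 6.3015 / (0.074 − 0.052) = 6.3015 / 0.022 = 286.4309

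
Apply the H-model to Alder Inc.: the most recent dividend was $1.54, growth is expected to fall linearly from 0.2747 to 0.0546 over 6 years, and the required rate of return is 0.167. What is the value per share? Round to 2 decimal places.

H-model: P₀ = D₀[(1+g_L) + H(g_S−g_L)]/(r−g_L), with H = 6/2 = 3.
P₀ = 1.54 × [(1+0.0546) + 3×(0.2747−0.0546)] / (0.167−0.0546)
   = 1.54 × 1.7149 / 0.1124 = 23.4960

$23.50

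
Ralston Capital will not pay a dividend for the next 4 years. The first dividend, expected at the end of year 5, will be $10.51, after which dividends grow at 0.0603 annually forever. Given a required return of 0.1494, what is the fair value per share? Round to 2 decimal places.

Deferred-dividend DDM. At t=4 the remaining stream is a growing perpetuity with first payment D_5 = 10.51.
V_4 = D_5/(r−g) = 10.51/(0.1494−0.0603) = 117.9574
P₀ = V_4/(1+r)^4 = 117.9574/(1+0.1494)^4 = 67.5834

$67.58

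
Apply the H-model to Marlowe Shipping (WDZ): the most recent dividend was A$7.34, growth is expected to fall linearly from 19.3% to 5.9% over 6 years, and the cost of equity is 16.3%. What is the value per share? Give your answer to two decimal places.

H-model: P₀ = D₀[(1+g_L) + H(g_S−g_L)]/(r−g_L), with H = 6/2 = 3.
P₀ = 7.34 × [(1+0.059) + 3×(0.193−0.059)] / (0.163−0.059)
   = 7.34 × 1.4610 / 0.104 = 103.1129

A$103.11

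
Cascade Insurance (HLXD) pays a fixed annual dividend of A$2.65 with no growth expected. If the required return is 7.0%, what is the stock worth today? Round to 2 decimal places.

Zero-growth DDM (perpetuity): P₀ = D/r = 2.65 / 0.07 = 37.8571

A$37.86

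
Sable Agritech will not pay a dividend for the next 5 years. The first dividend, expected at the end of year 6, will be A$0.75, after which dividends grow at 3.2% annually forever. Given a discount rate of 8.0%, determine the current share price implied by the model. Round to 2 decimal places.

Deferred-dividend DDM. At t=5 the remaining stream is a growing perpetuity with first payment D_6 = 0.75.
V_5 = D_6/(r−g) = 0.75/(0.08−0.032) = 15.6250
P₀ = V_5/(1+r)^5 = 15.6250/(1+0.08)^5 = 10.6341

A$10.63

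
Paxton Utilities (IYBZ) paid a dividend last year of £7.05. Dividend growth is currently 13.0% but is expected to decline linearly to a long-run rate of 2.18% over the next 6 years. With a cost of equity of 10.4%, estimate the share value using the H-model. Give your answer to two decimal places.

£115.48

H-model: P₀ = D₀[(1+g_L) + H(g_S−g_L)]/(r−g_L), with H = 6/2 = 3.
P₀ = 7.05 × [(1+0.0218) + 3×(0.13−0.0218)] / (0.104−0.0218)
   = 7.05 × 1.3464 / 0.0822 = 115.4759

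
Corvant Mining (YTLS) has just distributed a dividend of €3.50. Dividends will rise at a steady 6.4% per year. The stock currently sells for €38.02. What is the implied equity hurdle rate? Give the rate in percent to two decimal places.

Rearranging the constant-growth DDM: r = D₁/P₀ + g.
D₁ = 3.50 × (1 + 0.064) = 3.7240.
r = 3.7240 / 38.02 + 0.064 = 0.09795 + 0.064 = 0.16195

16.19%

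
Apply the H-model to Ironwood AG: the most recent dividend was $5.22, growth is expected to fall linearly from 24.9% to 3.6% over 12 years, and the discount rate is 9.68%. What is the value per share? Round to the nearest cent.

$198.67

H-model: P₀ = D₀[(1+g_L) + H(g_S−g_L)]/(r−g_L), with H = 12/2 = 6.
P₀ = 5.22 × [(1+0.036) + 6×(0.249−0.036)] / (0.0968−0.036)
   = 5.22 × 2.3140 / 0.0608 = 198.6691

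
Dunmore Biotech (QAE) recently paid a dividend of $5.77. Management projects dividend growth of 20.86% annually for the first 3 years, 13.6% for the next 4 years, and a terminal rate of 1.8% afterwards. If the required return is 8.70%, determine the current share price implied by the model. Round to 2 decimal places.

Three-stage DDM. Project D₁…D_7; terminal Gordon value at t=7 with g = 0.018; discount at r = 0.087.
D_1 = 6.9736
D_2 = 8.4283
D_3 = 10.1865
D_4 = 11.5718
D_5 = 13.1456
D_6 = 14.9334
D_7 = 16.9643
TV_7 = 17.2697/(0.087−0.018) = 250.2854
P₀ = Σ Dₜ/(1+r)ᵗ + TV_7/(1+r)^7 = 196.5261

$196.53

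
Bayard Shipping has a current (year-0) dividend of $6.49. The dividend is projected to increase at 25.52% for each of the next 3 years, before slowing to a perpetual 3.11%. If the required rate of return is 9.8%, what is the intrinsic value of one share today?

$175.03

Two-stage DDM. Project D₁…D_3 at 0.2552, terminal growth 0.0311, discount at r = 0.098.
D_1 = 8.1462
D_2 = 10.2252
D_3 = 12.8346
Terminal value at t=3: TV = D_4/(r−g) = 13.2338/(0.098−0.0311) = 197.8145
P₀ = 8.1462/(1+0.098)^1 + 10.2252/(1+0.098)^2 + 12.8346/(1+0.098)^3 + 197.8145/(1+0.098)^3 = 175.0308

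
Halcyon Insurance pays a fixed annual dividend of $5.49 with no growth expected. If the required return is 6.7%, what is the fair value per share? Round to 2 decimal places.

$81.94

Zero-growth DDM (perpetuity): P₀ = D/r = 5.49 / 0.067 = 81.9403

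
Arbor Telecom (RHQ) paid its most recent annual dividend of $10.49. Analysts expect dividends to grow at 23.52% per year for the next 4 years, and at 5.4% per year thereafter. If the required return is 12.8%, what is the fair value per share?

$267.75

Two-stage DDM. Project D₁…D_4 at 0.2352, terminal growth 0.054, discount at r = 0.128.
D_1 = 12.9572
D_2 = 16.0048
D_3 = 19.7691
D_4 = 24.4188
Terminal value at t=4: TV = D_5/(r−g) = 25.7374/(0.128−0.054) = 347.8032
P₀ = 12.9572/(1+0.128)^1 + 16.0048/(1+0.128)^2 + 19.7691/(1+0.128)^3 + 24.4188/(1+0.128)^4 + 347.8032/(1+0.128)^4 = 267.7536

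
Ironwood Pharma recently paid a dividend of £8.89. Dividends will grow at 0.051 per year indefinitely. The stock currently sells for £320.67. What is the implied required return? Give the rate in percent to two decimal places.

8.01%

Rearranging the constant-growth DDM: r = D₁/P₀ + g.
D₁ = 8.89 × (1 + 0.051) = 9.3434.
r = 9.3434 / 320.67 + 0.051 = 0.02914 + 0.051 = 0.08014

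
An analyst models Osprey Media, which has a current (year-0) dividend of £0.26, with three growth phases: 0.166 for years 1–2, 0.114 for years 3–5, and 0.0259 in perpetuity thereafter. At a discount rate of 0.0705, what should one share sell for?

Three-stage DDM. Project D₁…D_5; terminal Gordon value at t=5 with g = 0.0259; discount at r = 0.0705.
D_1 = 0.3032
D_2 = 0.3535
D_3 = 0.3938
D_4 = 0.4387
D_5 = 0.4887
TV_5 = 0.5013/(0.0705−0.0259) = 11.2408
P₀ = Σ Dₜ/(1+r)ᵗ + TV_5/(1+r)^5 = 9.5901

£9.59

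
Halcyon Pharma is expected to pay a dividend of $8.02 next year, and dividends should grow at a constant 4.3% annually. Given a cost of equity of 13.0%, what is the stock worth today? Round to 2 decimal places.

Gordon growth model: P₀ = D₁/(r − g), with D₁ = 8.02 given directly.
P₀ = 8.0200 / (0.13 − 0.043) = 8.0200 / 0.087 = 92.1839

$92.18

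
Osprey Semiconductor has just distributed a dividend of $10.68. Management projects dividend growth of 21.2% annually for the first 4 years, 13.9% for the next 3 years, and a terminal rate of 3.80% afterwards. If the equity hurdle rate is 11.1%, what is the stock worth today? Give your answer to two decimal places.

Three-stage DDM. Project D₁…D_7; terminal Gordon value at t=7 with g = 0.038; discount at r = 0.111.
D_1 = 12.9442
D_2 = 15.6883
D_3 = 19.0142
D_4 = 23.0453
D_5 = 26.2486
D_6 = 29.8971
D_7 = 34.0528
TV_7 = 35.3468/(0.111−0.038) = 484.2029
P₀ = Σ Dₜ/(1+r)ᵗ + TV_7/(1+r)^7 = 332.8116

$332.81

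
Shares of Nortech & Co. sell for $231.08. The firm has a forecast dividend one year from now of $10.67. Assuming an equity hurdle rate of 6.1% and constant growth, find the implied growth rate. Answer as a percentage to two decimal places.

From P₀ = D₁/(r − g), the implied growth is g = r − D₁/P₀.
g = 0.061 − 10.67/231.08 = 0.061 − 0.04617 = 0.01483

1.48%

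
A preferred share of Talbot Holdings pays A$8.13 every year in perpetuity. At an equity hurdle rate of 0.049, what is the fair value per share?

Zero-growth DDM (perpetuity): P₀ = D/r = 8.13 / 0.049 = 165.9184

A$165.92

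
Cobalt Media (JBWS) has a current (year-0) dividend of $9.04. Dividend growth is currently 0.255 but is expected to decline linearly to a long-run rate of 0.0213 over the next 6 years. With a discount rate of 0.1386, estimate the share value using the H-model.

$132.74

H-model: P₀ = D₀[(1+g_L) + H(g_S−g_L)]/(r−g_L), with H = 6/2 = 3.
P₀ = 9.04 × [(1+0.0213) + 3×(0.255−0.0213)] / (0.1386−0.0213)
   = 9.04 × 1.7224 / 0.1173 = 132.7408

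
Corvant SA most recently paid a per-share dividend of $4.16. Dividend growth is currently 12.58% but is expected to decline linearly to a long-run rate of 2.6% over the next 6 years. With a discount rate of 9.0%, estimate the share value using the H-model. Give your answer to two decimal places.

H-model: P₀ = D₀[(1+g_L) + H(g_S−g_L)]/(r−g_L), with H = 6/2 = 3.
P₀ = 4.16 × [(1+0.026) + 3×(0.1258−0.026)] / (0.09−0.026)
   = 4.16 × 1.3254 / 0.064 = 86.1510

$86.15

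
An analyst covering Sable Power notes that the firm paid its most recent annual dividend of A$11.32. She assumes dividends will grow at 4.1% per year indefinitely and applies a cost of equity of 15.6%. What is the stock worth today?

A$102.47

Gordon growth model: P₀ = D₁/(r − g). D₁ = 11.32 × (1 + 0.041) = 11.7841.
P₀ = 11.7841 / (0.156 − 0.041) = 11.7841 / 0.115 = 102.4706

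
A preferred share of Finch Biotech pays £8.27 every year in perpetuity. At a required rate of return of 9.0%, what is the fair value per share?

£91.89

Zero-growth DDM (perpetuity): P₀ = D/r = 8.27 / 0.09 = 91.8889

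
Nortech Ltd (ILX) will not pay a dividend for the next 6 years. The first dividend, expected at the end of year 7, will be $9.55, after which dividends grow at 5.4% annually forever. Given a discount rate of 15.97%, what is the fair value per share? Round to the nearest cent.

$37.14

Deferred-dividend DDM. At t=6 the remaining stream is a growing perpetuity with first payment D_7 = 9.55.
V_6 = D_7/(r−g) = 9.55/(0.1597−0.054) = 90.3500
P₀ = V_6/(1+r)^6 = 90.3500/(1+0.1597)^6 = 37.1411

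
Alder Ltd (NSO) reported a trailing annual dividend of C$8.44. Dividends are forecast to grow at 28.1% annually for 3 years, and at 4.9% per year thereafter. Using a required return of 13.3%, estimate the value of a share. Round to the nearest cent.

Two-stage DDM. Project D₁…D_3 at 0.281, terminal growth 0.049, discount at r = 0.133.
D_1 = 10.8116
D_2 = 13.8497
D_3 = 17.7415
Terminal value at t=3: TV = D_4/(r−g) = 18.6108/(0.133−0.049) = 221.5573
P₀ = 10.8116/(1+0.133)^1 + 13.8497/(1+0.133)^2 + 17.7415/(1+0.133)^3 + 221.5573/(1+0.133)^3 = 184.8636

C$184.86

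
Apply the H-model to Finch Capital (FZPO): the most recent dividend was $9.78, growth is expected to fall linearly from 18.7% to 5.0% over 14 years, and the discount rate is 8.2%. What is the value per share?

$614.00

H-model: P₀ = D₀[(1+g_L) + H(g_S−g_L)]/(r−g_L), with H = 14/2 = 7.
P₀ = 9.78 × [(1+0.05) + 7×(0.187−0.05)] / (0.082−0.05)
   = 9.78 × 2.0090 / 0.032 = 614.0006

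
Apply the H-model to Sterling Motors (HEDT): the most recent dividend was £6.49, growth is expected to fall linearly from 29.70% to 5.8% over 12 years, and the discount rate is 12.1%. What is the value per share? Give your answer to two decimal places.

£256.72

H-model: P₀ = D₀[(1+g_L) + H(g_S−g_L)]/(r−g_L), with H = 12/2 = 6.
P₀ = 6.49 × [(1+0.058) + 6×(0.297−0.058)] / (0.121−0.058)
   = 6.49 × 2.4920 / 0.063 = 256.7156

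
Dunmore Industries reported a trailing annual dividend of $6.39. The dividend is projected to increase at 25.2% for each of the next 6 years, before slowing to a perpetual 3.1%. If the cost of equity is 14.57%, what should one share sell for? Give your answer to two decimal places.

Two-stage DDM. Project D₁…D_6 at 0.252, terminal growth 0.031, discount at r = 0.1457.
D_1 = 8.0003
D_2 = 10.0164
D_3 = 12.5405
D_4 = 15.7007
D_5 = 19.6572
D_6 = 24.6109
Terminal value at t=6: TV = D_7/(r−g) = 25.3738/(0.1457−0.031) = 221.2188
P₀ = 8.0003/(1+0.1457)^1 + 10.0164/(1+0.1457)^2 + 12.5405/(1+0.1457)^3 + 15.7007/(1+0.1457)^4 + 19.6572/(1+0.1457)^5 + 24.6109/(1+0.1457)^6 + 221.2188/(1+0.1457)^6 = 150.7175

$150.72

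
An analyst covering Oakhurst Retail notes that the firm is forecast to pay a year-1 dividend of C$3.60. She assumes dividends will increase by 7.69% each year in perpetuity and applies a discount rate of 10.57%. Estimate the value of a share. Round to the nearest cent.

C$125.00

Gordon growth model: P₀ = D₁/(r − g), with D₁ = 3.60 given directly.
P₀ = 3.6000 / (0.1057 − 0.0769) = 3.6000 / 0.0288 = 125.0000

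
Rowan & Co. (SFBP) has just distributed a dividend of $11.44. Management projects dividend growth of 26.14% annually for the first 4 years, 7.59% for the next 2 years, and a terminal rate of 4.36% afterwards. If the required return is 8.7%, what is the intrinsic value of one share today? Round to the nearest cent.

Three-stage DDM. Project D₁…D_6; terminal Gordon value at t=6 with g = 0.0436; discount at r = 0.087.
D_1 = 14.4304
D_2 = 18.2025
D_3 = 22.9607
D_4 = 28.9626
D_5 = 31.1608
D_6 = 33.5260
TV_6 = 34.9877/(0.087−0.0436) = 806.1679
P₀ = Σ Dₜ/(1+r)ᵗ + TV_6/(1+r)^6 = 596.8670

$596.87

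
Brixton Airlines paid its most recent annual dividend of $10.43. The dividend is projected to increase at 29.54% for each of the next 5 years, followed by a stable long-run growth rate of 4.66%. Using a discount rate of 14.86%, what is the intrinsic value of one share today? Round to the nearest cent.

Two-stage DDM. Project D₁…D_5 at 0.2954, terminal growth 0.0466, discount at r = 0.1486.
D_1 = 13.5110
D_2 = 17.5022
D_3 = 22.6723
D_4 = 29.3697
D_5 = 38.0455
Terminal value at t=5: TV = D_6/(r−g) = 39.8185/(0.1486−0.0466) = 390.3771
P₀ = 13.5110/(1+0.1486)^1 + 17.5022/(1+0.1486)^2 + 22.6723/(1+0.1486)^3 + 29.3697/(1+0.1486)^4 + 38.0455/(1+0.1486)^5 + 390.3771/(1+0.1486)^5 = 271.1688

$271.17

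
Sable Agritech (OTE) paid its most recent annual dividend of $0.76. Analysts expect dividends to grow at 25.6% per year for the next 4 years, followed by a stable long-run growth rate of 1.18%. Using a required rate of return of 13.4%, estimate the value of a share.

$13.42

Two-stage DDM. Project D₁…D_4 at 0.256, terminal growth 0.0118, discount at r = 0.134.
D_1 = 0.9546
D_2 = 1.1989
D_3 = 1.5059
D_4 = 1.8914
Terminal value at t=4: TV = D_5/(r−g) = 1.9137/(0.134−0.0118) = 15.6601
P₀ = 0.9546/(1+0.134)^1 + 1.1989/(1+0.134)^2 + 1.5059/(1+0.134)^3 + 1.8914/(1+0.134)^4 + 15.6601/(1+0.134)^4 = 13.4203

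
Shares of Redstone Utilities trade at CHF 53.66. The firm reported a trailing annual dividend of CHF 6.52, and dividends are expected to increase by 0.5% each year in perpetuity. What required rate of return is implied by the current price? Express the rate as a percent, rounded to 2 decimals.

Rearranging the constant-growth DDM: r = D₁/P₀ + g.
D₁ = 6.52 × (1 + 0.005) = 6.5526.
r = 6.5526 / 53.66 + 0.005 = 0.12211 + 0.005 = 0.12711

12.71%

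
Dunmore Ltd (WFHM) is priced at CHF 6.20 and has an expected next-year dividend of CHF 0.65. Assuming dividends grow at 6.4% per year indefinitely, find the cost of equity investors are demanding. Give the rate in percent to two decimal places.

Rearranging the constant-growth DDM: r = D₁/P₀ + g.
r = 0.6500 / 6.20 + 0.064 = 0.10484 + 0.064 = 0.16884

16.88%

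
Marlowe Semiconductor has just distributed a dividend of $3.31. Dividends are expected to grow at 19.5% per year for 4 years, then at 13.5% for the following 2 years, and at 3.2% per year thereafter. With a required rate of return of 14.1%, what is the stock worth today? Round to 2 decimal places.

Three-stage DDM. Project D₁…D_6; terminal Gordon value at t=6 with g = 0.032; discount at r = 0.141.
D_1 = 3.9555
D_2 = 4.7268
D_3 = 5.6485
D_4 = 6.7499
D_5 = 7.6612
D_6 = 8.6954
TV_6 = 8.9737/(0.141−0.032) = 82.3274
P₀ = Σ Dₜ/(1+r)ᵗ + TV_6/(1+r)^6 = 60.0952

$60.10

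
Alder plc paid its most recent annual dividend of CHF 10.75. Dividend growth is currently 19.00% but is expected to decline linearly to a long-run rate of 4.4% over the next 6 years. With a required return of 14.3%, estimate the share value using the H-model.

H-model: P₀ = D₀[(1+g_L) + H(g_S−g_L)]/(r−g_L), with H = 6/2 = 3.
P₀ = 10.75 × [(1+0.044) + 3×(0.19−0.044)] / (0.143−0.044)
   = 10.75 × 1.4820 / 0.099 = 160.9242

CHF 160.92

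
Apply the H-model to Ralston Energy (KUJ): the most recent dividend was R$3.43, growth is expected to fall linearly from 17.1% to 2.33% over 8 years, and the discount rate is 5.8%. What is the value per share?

R$159.55

H-model: P₀ = D₀[(1+g_L) + H(g_S−g_L)]/(r−g_L), with H = 8/2 = 4.
P₀ = 3.43 × [(1+0.0233) + 4×(0.171−0.0233)] / (0.058−0.0233)
   = 3.43 × 1.6141 / 0.0347 = 159.5494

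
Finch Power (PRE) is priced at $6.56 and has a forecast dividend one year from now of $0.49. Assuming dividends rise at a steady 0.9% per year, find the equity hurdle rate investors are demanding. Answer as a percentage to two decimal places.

8.37%

Rearranging the constant-growth DDM: r = D₁/P₀ + g.
r = 0.4900 / 6.56 + 0.009 = 0.07470 + 0.009 = 0.08370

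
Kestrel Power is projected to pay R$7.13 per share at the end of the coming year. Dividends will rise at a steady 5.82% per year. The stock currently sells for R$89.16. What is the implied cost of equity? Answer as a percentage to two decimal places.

13.82%

Rearranging the constant-growth DDM: r = D₁/P₀ + g.
r = 7.1300 / 89.16 + 0.0582 = 0.07997 + 0.0582 = 0.13817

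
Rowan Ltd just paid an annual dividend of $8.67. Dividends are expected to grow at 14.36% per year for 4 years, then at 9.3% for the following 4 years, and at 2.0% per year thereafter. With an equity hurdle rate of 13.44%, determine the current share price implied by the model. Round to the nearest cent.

$136.87

Three-stage DDM. Project D₁…D_8; terminal Gordon value at t=8 with g = 0.02; discount at r = 0.1344.
D_1 = 9.9150
D_2 = 11.3388
D_3 = 12.9671
D_4 = 14.8291
D_5 = 16.2082
D_6 = 17.7156
D_7 = 19.3632
D_8 = 21.1639
TV_8 = 21.5872/(0.1344−0.02) = 188.6994
P₀ = Σ Dₜ/(1+r)ᵗ + TV_8/(1+r)^8 = 136.8650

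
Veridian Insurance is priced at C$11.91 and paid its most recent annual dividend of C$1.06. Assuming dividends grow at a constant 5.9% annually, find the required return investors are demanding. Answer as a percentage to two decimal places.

15.33%

Rearranging the constant-growth DDM: r = D₁/P₀ + g.
D₁ = 1.06 × (1 + 0.059) = 1.1225.
r = 1.1225 / 11.91 + 0.059 = 0.09425 + 0.059 = 0.15325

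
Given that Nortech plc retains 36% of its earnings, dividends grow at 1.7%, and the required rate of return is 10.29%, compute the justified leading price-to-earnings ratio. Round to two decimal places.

7.45

Payout ratio b = 1 − 0.36 = 0.64.
Justified leading P/E = b/(r−g) = 0.64/(0.1029−0.017) = 7.4505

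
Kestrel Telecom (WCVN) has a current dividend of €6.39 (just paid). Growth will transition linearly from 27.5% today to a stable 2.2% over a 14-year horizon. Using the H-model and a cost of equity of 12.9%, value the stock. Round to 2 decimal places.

€166.80

H-model: P₀ = D₀[(1+g_L) + H(g_S−g_L)]/(r−g_L), with H = 14/2 = 7.
P₀ = 6.39 × [(1+0.022) + 7×(0.275−0.022)] / (0.129−0.022)
   = 6.39 × 2.7930 / 0.107 = 166.7969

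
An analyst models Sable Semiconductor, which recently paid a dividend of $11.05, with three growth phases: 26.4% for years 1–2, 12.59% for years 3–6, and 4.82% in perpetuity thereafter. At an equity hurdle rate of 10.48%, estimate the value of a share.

Three-stage DDM. Project D₁…D_6; terminal Gordon value at t=6 with g = 0.0482; discount at r = 0.1048.
D_1 = 13.9672
D_2 = 17.6545
D_3 = 19.8772
D_4 = 22.3798
D_5 = 25.1974
D_6 = 28.3698
TV_6 = 29.7372/(0.1048−0.0482) = 525.3920
P₀ = Σ Dₜ/(1+r)ᵗ + TV_6/(1+r)^6 = 376.7006

$376.70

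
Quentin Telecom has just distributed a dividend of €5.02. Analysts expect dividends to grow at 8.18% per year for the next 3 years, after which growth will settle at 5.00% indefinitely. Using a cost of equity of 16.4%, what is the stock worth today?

Two-stage DDM. Project D₁…D_3 at 0.0818, terminal growth 0.05, discount at r = 0.164.
D_1 = 5.4306
D_2 = 5.8749
D_3 = 6.3554
Terminal value at t=3: TV = D_4/(r−g) = 6.6732/(0.164−0.05) = 58.5368
P₀ = 5.4306/(1+0.164)^1 + 5.8749/(1+0.164)^2 + 6.3554/(1+0.164)^3 + 58.5368/(1+0.164)^3 = 50.1481

€50.15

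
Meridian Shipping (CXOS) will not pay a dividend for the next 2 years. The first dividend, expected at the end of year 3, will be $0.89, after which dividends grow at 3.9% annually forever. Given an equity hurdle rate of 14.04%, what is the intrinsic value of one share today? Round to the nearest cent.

Deferred-dividend DDM. At t=2 the remaining stream is a growing perpetuity with first payment D_3 = 0.89.
V_2 = D_3/(r−g) = 0.89/(0.1404−0.039) = 8.7771
P₀ = V_2/(1+r)^2 = 8.7771/(1+0.1404)^2 = 6.7490

$6.75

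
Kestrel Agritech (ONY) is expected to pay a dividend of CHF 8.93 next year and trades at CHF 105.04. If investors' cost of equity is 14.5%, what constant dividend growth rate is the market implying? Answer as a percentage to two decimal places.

From P₀ = D₁/(r − g), the implied growth is g = r − D₁/P₀.
g = 0.145 − 8.93/105.04 = 0.145 − 0.08502 = 0.05998

6.00%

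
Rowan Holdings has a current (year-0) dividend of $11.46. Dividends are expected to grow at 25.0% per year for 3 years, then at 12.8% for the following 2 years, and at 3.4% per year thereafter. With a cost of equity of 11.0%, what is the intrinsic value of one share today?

$307.28

Three-stage DDM. Project D₁…D_5; terminal Gordon value at t=5 with g = 0.034; discount at r = 0.11.
D_1 = 14.3250
D_2 = 17.9062
D_3 = 22.3828
D_4 = 25.2478
D_5 = 28.4795
TV_5 = 29.4478/(0.11−0.034) = 387.4715
P₀ = Σ Dₜ/(1+r)ᵗ + TV_5/(1+r)^5 = 307.2829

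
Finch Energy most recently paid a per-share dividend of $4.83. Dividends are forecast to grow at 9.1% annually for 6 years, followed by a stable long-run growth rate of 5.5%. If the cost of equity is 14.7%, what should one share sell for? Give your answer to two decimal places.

$65.43

Two-stage DDM. Project D₁…D_6 at 0.091, terminal growth 0.055, discount at r = 0.147.
D_1 = 5.2695
D_2 = 5.7491
D_3 = 6.2722
D_4 = 6.8430
D_5 = 7.4657
D_6 = 8.1451
Terminal value at t=6: TV = D_7/(r−g) = 8.5931/(0.147−0.055) = 93.4029
P₀ = 5.2695/(1+0.147)^1 + 5.7491/(1+0.147)^2 + 6.2722/(1+0.147)^3 + 6.8430/(1+0.147)^4 + 7.4657/(1+0.147)^5 + 8.1451/(1+0.147)^6 + 93.4029/(1+0.147)^6 = 65.4302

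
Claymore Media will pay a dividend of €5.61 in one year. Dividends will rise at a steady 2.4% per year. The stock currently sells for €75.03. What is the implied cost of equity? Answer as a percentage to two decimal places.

Rearranging the constant-growth DDM: r = D₁/P₀ + g.
r = 5.6100 / 75.03 + 0.024 = 0.07477 + 0.024 = 0.09877

9.88%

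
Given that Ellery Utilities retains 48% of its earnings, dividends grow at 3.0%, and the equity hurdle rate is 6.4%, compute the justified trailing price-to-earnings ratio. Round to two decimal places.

15.75

Payout ratio b = 1 − 0.48 = 0.52.
Justified trailing P/E = b(1+g)/(r−g) = 0.52×(1+0.03)/(0.064−0.03) = 15.7529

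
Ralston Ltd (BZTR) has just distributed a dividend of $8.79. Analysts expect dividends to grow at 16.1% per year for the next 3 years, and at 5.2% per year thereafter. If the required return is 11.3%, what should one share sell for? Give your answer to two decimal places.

Two-stage DDM. Project D₁…D_3 at 0.161, terminal growth 0.052, discount at r = 0.113.
D_1 = 10.2052
D_2 = 11.8482
D_3 = 13.7558
Terminal value at t=3: TV = D_4/(r−g) = 14.4711/(0.113−0.052) = 237.2310
P₀ = 10.2052/(1+0.113)^1 + 11.8482/(1+0.113)^2 + 13.7558/(1+0.113)^3 + 237.2310/(1+0.113)^3 = 200.7730

$200.77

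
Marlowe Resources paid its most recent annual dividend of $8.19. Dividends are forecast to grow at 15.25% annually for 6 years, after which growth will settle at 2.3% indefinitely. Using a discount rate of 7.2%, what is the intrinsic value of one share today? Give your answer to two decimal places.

Two-stage DDM. Project D₁…D_6 at 0.1525, terminal growth 0.023, discount at r = 0.072.
D_1 = 9.4390
D_2 = 10.8784
D_3 = 12.5374
D_4 = 14.4493
D_5 = 16.6529
D_6 = 19.1924
Terminal value at t=6: TV = D_7/(r−g) = 19.6338/(0.072−0.023) = 400.6905
P₀ = 9.4390/(1+0.072)^1 + 10.8784/(1+0.072)^2 + 12.5374/(1+0.072)^3 + 14.4493/(1+0.072)^4 + 16.6529/(1+0.072)^5 + 19.1924/(1+0.072)^6 + 400.6905/(1+0.072)^6 = 327.8208

$327.82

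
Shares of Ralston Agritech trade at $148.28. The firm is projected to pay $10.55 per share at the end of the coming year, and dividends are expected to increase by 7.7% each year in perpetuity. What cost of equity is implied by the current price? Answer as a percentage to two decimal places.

Rearranging the constant-growth DDM: r = D₁/P₀ + g.
r = 10.5500 / 148.28 + 0.077 = 0.07115 + 0.077 = 0.14815

14.81%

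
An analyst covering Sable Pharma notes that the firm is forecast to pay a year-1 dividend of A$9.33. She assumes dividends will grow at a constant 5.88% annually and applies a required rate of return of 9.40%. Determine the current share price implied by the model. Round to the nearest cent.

A$265.06

Gordon growth model: P₀ = D₁/(r − g), with D₁ = 9.33 given directly.
P₀ = 9.3300 / (0.094 − 0.0588) = 9.3300 / 0.0352 = 265.0568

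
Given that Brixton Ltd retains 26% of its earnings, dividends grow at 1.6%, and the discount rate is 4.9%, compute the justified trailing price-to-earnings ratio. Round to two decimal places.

22.78

Payout ratio b = 1 − 0.26 = 0.74.
Justified trailing P/E = b(1+g)/(r−g) = 0.74×(1+0.016)/(0.049−0.016) = 22.7830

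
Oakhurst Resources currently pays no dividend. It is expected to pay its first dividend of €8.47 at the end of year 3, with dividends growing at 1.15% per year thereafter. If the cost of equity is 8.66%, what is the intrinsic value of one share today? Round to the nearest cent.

€95.52

Deferred-dividend DDM. At t=2 the remaining stream is a growing perpetuity with first payment D_3 = 8.47.
V_2 = D_3/(r−g) = 8.47/(0.0866−0.0115) = 112.7830
P₀ = V_2/(1+r)^2 = 112.7830/(1+0.0866)^2 = 95.5221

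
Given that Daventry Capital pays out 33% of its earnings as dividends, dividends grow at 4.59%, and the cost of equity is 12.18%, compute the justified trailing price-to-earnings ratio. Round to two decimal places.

4.55

Justified trailing P/E = b(1+g)/(r−g) = 0.33×(1+0.0459)/(0.1218−0.0459) = 4.5474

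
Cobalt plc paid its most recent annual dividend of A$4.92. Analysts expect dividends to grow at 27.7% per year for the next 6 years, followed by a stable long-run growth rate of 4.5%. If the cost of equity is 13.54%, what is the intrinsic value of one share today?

Two-stage DDM. Project D₁…D_6 at 0.277, terminal growth 0.045, discount at r = 0.1354.
D_1 = 6.2828
D_2 = 8.0232
D_3 = 10.2456
D_4 = 13.0836
D_5 = 16.7078
D_6 = 21.3359
Terminal value at t=6: TV = D_7/(r−g) = 22.2960/(0.1354−0.045) = 246.6371
P₀ = 6.2828/(1+0.1354)^1 + 8.0232/(1+0.1354)^2 + 10.2456/(1+0.1354)^3 + 13.0836/(1+0.1354)^4 + 16.7078/(1+0.1354)^5 + 21.3359/(1+0.1354)^6 + 246.6371/(1+0.1354)^6 = 160.5676

A$160.57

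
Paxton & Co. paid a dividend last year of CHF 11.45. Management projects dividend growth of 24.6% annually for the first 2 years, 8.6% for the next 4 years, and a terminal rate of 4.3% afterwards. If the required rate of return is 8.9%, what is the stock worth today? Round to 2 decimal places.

Three-stage DDM. Project D₁…D_6; terminal Gordon value at t=6 with g = 0.043; discount at r = 0.089.
D_1 = 14.2667
D_2 = 17.7763
D_3 = 19.3051
D_4 = 20.9653
D_5 = 22.7683
D_6 = 24.7264
TV_6 = 25.7896/(0.089−0.043) = 560.6442
P₀ = Σ Dₜ/(1+r)ᵗ + TV_6/(1+r)^6 = 423.7761

CHF 423.78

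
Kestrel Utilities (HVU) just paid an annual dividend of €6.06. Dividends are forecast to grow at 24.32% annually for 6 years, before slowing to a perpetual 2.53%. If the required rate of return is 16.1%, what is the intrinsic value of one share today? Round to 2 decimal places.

Two-stage DDM. Project D₁…D_6 at 0.2432, terminal growth 0.0253, discount at r = 0.161.
D_1 = 7.5338
D_2 = 9.3660
D_3 = 11.6438
D_4 = 14.4756
D_5 = 17.9961
D_6 = 22.3727
Terminal value at t=6: TV = D_7/(r−g) = 22.9387/(0.161−0.0253) = 169.0401
P₀ = 7.5338/(1+0.161)^1 + 9.3660/(1+0.161)^2 + 11.6438/(1+0.161)^3 + 14.4756/(1+0.161)^4 + 17.9961/(1+0.161)^5 + 22.3727/(1+0.161)^6 + 169.0401/(1+0.161)^6 = 115.5353

€115.54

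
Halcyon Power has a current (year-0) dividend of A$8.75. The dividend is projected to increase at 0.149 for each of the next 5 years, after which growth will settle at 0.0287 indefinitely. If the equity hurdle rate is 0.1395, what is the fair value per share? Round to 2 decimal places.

A$129.54

Two-stage DDM. Project D₁…D_5 at 0.149, terminal growth 0.0287, discount at r = 0.1395.
D_1 = 10.0538
D_2 = 11.5518
D_3 = 13.2730
D_4 = 15.2506
D_5 = 17.5230
Terminal value at t=5: TV = D_6/(r−g) = 18.0259/(0.1395−0.0287) = 162.6886
P₀ = 10.0538/(1+0.1395)^1 + 11.5518/(1+0.1395)^2 + 13.2730/(1+0.1395)^3 + 15.2506/(1+0.1395)^4 + 17.5230/(1+0.1395)^5 + 162.6886/(1+0.1395)^5 = 129.5374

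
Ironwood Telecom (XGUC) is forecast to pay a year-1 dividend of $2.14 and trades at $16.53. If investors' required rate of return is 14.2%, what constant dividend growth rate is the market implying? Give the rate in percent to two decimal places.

From P₀ = D₁/(r − g), the implied growth is g = r − D₁/P₀.
g = 0.142 − 2.14/16.53 = 0.142 − 0.12946 = 0.01254

1.25%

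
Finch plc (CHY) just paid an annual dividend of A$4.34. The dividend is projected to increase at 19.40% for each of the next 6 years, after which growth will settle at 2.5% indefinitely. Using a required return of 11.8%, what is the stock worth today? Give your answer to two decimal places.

Two-stage DDM. Project D₁…D_6 at 0.194, terminal growth 0.025, discount at r = 0.118.
D_1 = 5.1820
D_2 = 6.1873
D_3 = 7.3876
D_4 = 8.8208
D_5 = 10.5320
D_6 = 12.5752
Terminal value at t=6: TV = D_7/(r−g) = 12.8896/(0.118−0.025) = 138.5979
P₀ = 5.1820/(1+0.118)^1 + 6.1873/(1+0.118)^2 + 7.3876/(1+0.118)^3 + 8.8208/(1+0.118)^4 + 10.5320/(1+0.118)^5 + 12.5752/(1+0.118)^6 + 138.5979/(1+0.118)^6 = 103.9623

A$103.96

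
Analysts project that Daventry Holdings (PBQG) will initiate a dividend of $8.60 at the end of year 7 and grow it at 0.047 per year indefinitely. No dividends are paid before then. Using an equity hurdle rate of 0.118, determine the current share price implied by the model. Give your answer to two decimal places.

$62.03

Deferred-dividend DDM. At t=6 the remaining stream is a growing perpetuity with first payment D_7 = 8.60.
V_6 = D_7/(r−g) = 8.60/(0.118−0.047) = 121.1268
P₀ = V_6/(1+r)^6 = 121.1268/(1+0.118)^6 = 62.0282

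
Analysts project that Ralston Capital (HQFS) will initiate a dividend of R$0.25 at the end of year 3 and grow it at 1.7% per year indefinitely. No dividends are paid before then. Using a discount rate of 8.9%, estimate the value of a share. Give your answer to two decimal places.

Deferred-dividend DDM. At t=2 the remaining stream is a growing perpetuity with first payment D_3 = 0.25.
V_2 = D_3/(r−g) = 0.25/(0.089−0.017) = 3.4722
P₀ = V_2/(1+r)^2 = 3.4722/(1+0.089)^2 = 2.9279

R$2.93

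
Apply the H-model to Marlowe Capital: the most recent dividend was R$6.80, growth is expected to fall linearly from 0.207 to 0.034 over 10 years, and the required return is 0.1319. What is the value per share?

H-model: P₀ = D₀[(1+g_L) + H(g_S−g_L)]/(r−g_L), with H = 10/2 = 5.
P₀ = 6.80 × [(1+0.034) + 5×(0.207−0.034)] / (0.1319−0.034)
   = 6.80 × 1.8990 / 0.0979 = 131.9019

R$131.90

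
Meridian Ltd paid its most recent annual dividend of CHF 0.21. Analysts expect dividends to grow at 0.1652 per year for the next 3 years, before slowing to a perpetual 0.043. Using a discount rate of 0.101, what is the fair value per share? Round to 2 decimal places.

CHF 5.18

Two-stage DDM. Project D₁…D_3 at 0.1652, terminal growth 0.043, discount at r = 0.101.
D_1 = 0.2447
D_2 = 0.2851
D_3 = 0.3322
Terminal value at t=3: TV = D_4/(r−g) = 0.3465/(0.101−0.043) = 5.9742
P₀ = 0.2447/(1+0.101)^1 + 0.2851/(1+0.101)^2 + 0.3322/(1+0.101)^3 + 5.9742/(1+0.101)^3 = 5.1826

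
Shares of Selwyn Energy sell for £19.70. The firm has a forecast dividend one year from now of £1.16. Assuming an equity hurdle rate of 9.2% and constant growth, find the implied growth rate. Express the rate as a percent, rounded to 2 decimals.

From P₀ = D₁/(r − g), the implied growth is g = r − D₁/P₀.
g = 0.092 − 1.16/19.70 = 0.092 − 0.05888 = 0.03312

3.31%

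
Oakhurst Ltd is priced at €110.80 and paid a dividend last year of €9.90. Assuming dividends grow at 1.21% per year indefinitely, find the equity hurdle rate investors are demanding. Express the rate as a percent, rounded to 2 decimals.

Rearranging the constant-growth DDM: r = D₁/P₀ + g.
D₁ = 9.90 × (1 + 0.0121) = 10.0198.
r = 10.0198 / 110.80 + 0.0121 = 0.09043 + 0.0121 = 0.10253

10.25%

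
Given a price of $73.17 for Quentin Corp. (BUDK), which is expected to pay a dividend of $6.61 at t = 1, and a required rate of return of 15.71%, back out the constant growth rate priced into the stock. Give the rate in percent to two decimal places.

6.68%

From P₀ = D₁/(r − g), the implied growth is g = r − D₁/P₀.
g = 0.1571 − 6.61/73.17 = 0.1571 − 0.09034 = 0.06676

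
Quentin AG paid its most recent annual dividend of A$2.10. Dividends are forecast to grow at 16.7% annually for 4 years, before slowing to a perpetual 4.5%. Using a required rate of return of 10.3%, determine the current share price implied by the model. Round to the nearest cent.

Two-stage DDM. Project D₁…D_4 at 0.167, terminal growth 0.045, discount at r = 0.103.
D_1 = 2.4507
D_2 = 2.8600
D_3 = 3.3376
D_4 = 3.8950
Terminal value at t=4: TV = D_5/(r−g) = 4.0702/(0.103−0.045) = 70.1764
P₀ = 2.4507/(1+0.103)^1 + 2.8600/(1+0.103)^2 + 3.3376/(1+0.103)^3 + 3.8950/(1+0.103)^4 + 70.1764/(1+0.103)^4 = 57.1033

A$57.10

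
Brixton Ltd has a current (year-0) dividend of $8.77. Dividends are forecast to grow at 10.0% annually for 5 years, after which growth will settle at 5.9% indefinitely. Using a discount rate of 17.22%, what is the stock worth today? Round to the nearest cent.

$96.09

Two-stage DDM. Project D₁…D_5 at 0.1, terminal growth 0.059, discount at r = 0.1722.
D_1 = 9.6470
D_2 = 10.6117
D_3 = 11.6729
D_4 = 12.8402
D_5 = 14.1242
Terminal value at t=5: TV = D_6/(r−g) = 14.9575/(0.1722−0.059) = 132.1334
P₀ = 9.6470/(1+0.1722)^1 + 10.6117/(1+0.1722)^2 + 11.6729/(1+0.1722)^3 + 12.8402/(1+0.1722)^4 + 14.1242/(1+0.1722)^5 + 132.1334/(1+0.1722)^5 = 96.0869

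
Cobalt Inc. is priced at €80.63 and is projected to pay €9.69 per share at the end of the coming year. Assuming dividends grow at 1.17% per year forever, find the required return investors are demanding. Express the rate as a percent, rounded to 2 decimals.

Rearranging the constant-growth DDM: r = D₁/P₀ + g.
r = 9.6900 / 80.63 + 0.0117 = 0.12018 + 0.0117 = 0.13188

13.19%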